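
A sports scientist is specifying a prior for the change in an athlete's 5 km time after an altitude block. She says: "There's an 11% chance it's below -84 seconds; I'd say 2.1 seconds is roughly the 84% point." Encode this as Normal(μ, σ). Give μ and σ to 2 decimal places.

μ = -36.45, σ = 38.77

The p-quantile of Normal(μ,σ) is μ + z_p·σ, with z_{0.11} = -1.227 and z_{0.84} = 0.9945.
Eliminate σ: μ = (z₂·x₁ − z₁·x₂)/(z₂ − z₁) = (0.9945·-84 − (-1.227)·2.1)/2.221 = -36.45.
Then σ = (x₂ − x₁)/(z₂ − z₁) = (2.1 − -84)/2.221 = 38.77.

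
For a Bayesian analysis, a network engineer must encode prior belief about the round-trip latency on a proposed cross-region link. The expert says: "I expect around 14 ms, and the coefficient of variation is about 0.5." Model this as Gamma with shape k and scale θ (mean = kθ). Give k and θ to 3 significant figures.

k ≈ 4, θ ≈ 3.5

For Gamma(k, scale θ): mean = kθ, variance = kθ², so CV = 1/√k.
CV = 0.5, hence k = 1/CV² = 4.
Then θ = mean/k = 14/4 = 3.5.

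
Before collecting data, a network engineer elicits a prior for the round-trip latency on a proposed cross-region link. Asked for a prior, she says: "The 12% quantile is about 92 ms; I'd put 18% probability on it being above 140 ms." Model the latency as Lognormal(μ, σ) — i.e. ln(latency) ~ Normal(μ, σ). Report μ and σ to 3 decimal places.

If T ~ Lognormal(μ,σ) then ln T ~ Normal(μ,σ), so the p-quantile of ln T is μ + z_p·σ.
ln(92) = 4.522 and ln(140) = 4.942; z_{0.12} = -1.175, z_{0.82} = 0.9154.
σ = (4.942 − 4.522)/(0.9154 − (-1.175)) = 0.201.
μ = 4.522 − (-1.175)·0.201 = 4.758.

μ ≈ 4.758, σ ≈ 0.201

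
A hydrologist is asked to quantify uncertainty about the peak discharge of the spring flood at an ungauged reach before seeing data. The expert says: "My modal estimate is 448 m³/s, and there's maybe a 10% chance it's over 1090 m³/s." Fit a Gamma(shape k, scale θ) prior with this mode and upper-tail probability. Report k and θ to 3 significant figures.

k ≈ 3.43, θ ≈ 184

Gamma(k,θ) with k>1 has mode (k−1)θ, so θ = 448/(k−1).
Need P(X < 1090) = 0.9 with θ tied to k this way. Start at k = 2, θ = 448: P(X<1090) ≈ 0.699.
Too low — raise k to concentrate. Iterating converges to k ≈ 3.43.
Then θ = 448/(3.43−1) ≈ 184.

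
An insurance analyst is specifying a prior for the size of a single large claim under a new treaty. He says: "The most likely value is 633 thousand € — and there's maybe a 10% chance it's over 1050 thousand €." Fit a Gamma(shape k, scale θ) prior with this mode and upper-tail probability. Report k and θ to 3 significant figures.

Gamma(k,θ) with k>1 has mode (k−1)θ, so θ = 633/(k−1).
Need P(X < 1050) = 0.9 with θ tied to k this way. Start at k = 2, θ = 633: P(X<1050) ≈ 0.494.
Too low — raise k to concentrate. Iterating converges to k ≈ 8.37.
Then θ = 633/(8.37−1) ≈ 85.9.

k ≈ 8.37, θ ≈ 85.9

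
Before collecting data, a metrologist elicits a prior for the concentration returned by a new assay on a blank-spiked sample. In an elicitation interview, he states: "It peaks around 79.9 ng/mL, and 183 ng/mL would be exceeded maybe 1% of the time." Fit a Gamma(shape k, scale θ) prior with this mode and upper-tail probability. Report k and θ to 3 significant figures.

k ≈ 7.96, θ ≈ 11.5

Gamma(k,θ) with k>1 has mode (k−1)θ, so θ = 79.9/(k−1).
Need P(X < 183) = 0.99 with θ tied to k this way. Start at k = 2, θ = 79.9: P(X<183) ≈ 0.667.
Too low — raise k to concentrate. Iterating converges to k ≈ 7.96.
Then θ = 79.9/(7.96−1) ≈ 11.5.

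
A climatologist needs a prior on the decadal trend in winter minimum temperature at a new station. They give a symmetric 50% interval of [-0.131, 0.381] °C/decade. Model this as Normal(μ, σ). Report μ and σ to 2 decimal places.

A symmetric 50% interval runs μ ± z·σ with z = 0.6745.
Half-width = 0.256, so σ = 0.256/0.6745 = 0.38.
μ is the interval midpoint, 0.12.

μ = 0.12, σ = 0.38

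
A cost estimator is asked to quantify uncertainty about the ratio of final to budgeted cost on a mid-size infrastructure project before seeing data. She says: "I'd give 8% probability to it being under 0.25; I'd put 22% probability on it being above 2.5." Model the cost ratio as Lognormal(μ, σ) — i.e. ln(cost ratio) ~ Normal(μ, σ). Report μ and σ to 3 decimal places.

If T ~ Lognormal(μ,σ) then ln T ~ Normal(μ,σ), so the p-quantile of ln T is μ + z_p·σ.
ln(0.25) = -1.386 and ln(2.5) = 0.9163; z_{0.08} = -1.405, z_{0.78} = 0.7722.
σ = (0.9163 − -1.386)/(0.7722 − (-1.405)) = 1.058.
μ = -1.386 − (-1.405)·1.058 = 0.100.

μ ≈ 0.100, σ ≈ 1.058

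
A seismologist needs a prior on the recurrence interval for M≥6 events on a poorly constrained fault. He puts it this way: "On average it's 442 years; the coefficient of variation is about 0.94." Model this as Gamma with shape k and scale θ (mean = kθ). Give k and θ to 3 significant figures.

For Gamma(k, scale θ): mean = kθ, variance = kθ², so CV = 1/√k.
CV = 0.94, hence k = 1/CV² = 1.13.
Then θ = mean/k = 442/1.13 = 391.

k ≈ 1.13, θ ≈ 391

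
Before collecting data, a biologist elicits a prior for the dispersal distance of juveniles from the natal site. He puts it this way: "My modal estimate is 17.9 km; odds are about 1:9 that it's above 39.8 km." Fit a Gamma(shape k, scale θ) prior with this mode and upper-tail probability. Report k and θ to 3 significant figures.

k ≈ 4.01, θ ≈ 5.94

Gamma(k,θ) with k>1 has mode (k−1)θ, so θ = 17.9/(k−1).
Need P(X < 39.8) = 0.9 with θ tied to k this way. Start at k = 2, θ = 17.9: P(X<39.8) ≈ 0.651.
Too low — raise k to concentrate. Iterating converges to k ≈ 4.01.
Then θ = 17.9/(4.01−1) ≈ 5.94.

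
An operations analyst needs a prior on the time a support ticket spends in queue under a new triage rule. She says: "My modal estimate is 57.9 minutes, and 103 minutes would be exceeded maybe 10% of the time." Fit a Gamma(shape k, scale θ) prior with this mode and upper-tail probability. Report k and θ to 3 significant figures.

k ≈ 6.73, θ ≈ 10.1

Gamma(k,θ) with k>1 has mode (k−1)θ, so θ = 57.9/(k−1).
Need P(X < 103) = 0.9 with θ tied to k this way. Start at k = 2, θ = 57.9: P(X<103) ≈ 0.531.
Too low — raise k to concentrate. Iterating converges to k ≈ 6.73.
Then θ = 57.9/(6.73−1) ≈ 10.1.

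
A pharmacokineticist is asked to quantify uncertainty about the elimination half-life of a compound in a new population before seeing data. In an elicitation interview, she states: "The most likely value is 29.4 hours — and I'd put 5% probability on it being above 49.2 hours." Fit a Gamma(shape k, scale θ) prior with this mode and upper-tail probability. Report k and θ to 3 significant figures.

k ≈ 11.5, θ ≈ 2.79

Gamma(k,θ) with k>1 has mode (k−1)θ, so θ = 29.4/(k−1).
Need P(X < 49.2) = 0.95 with θ tied to k this way. Start at k = 2, θ = 29.4: P(X<49.2) ≈ 0.498.
Too low — raise k to concentrate. Iterating converges to k ≈ 11.5.
Then θ = 29.4/(11.5−1) ≈ 2.79.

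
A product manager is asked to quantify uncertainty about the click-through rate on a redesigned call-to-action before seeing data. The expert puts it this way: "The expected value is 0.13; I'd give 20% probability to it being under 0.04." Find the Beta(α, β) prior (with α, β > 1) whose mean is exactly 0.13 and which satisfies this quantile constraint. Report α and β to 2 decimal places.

α ≈ 1.21, β ≈ 8.13

With mean 0.13 fixed, write α = 0.13s, β = 0.87s where s = α+β.
Need P(θ < 0.04) = 0.2 under Beta(0.13s, 0.87s). Normal approximation: (q−m)/√(m(1−m)/s) ≈ z_{0.2} = -0.842, so s ≈ 0.13·0.87·(-0.842)²/(0.04−0.13)² = 9.9.
At s = 9.9: P(θ<0.04) ≈ 0.189. Adjusting to match 0.2 gives s ≈ 9.34.
So α = 0.13·9.34 ≈ 1.21, β = 0.87·9.34 ≈ 8.13.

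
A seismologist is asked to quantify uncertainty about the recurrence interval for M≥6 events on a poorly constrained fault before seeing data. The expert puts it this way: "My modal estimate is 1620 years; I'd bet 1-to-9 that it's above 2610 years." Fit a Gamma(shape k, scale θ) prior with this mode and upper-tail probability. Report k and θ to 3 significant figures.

Gamma(k,θ) with k>1 has mode (k−1)θ, so θ = 1620/(k−1).
Need P(X < 2610) = 0.9 with θ tied to k this way. Start at k = 2, θ = 1620: P(X<2610) ≈ 0.479.
Too low — raise k to concentrate. Iterating converges to k ≈ 9.27.
Then θ = 1620/(9.27−1) ≈ 196.

k ≈ 9.27, θ ≈ 196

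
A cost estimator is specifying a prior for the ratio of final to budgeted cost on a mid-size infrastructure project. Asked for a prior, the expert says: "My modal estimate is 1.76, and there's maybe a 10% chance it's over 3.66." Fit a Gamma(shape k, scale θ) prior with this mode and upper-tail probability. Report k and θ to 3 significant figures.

k ≈ 4.58, θ ≈ 0.491

Gamma(k,θ) with k>1 has mode (k−1)θ, so θ = 1.76/(k−1).
Need P(X < 3.66) = 0.9 with θ tied to k this way. Start at k = 2, θ = 1.76: P(X<3.66) ≈ 0.615.
Too low — raise k to concentrate. Iterating converges to k ≈ 4.58.
Then θ = 1.76/(4.58−1) ≈ 0.491.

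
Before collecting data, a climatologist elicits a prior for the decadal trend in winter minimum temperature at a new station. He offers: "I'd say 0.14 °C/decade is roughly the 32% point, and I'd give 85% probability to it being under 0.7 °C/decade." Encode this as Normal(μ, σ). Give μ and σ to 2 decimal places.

μ = 0.31, σ = 0.37

The p-quantile of Normal(μ,σ) is μ + z_p·σ, with z_{0.32} = -0.4677 and z_{0.85} = 1.036.
Eliminate σ: μ = (z₂·x₁ − z₁·x₂)/(z₂ − z₁) = (1.036·0.14 − (-0.4677)·0.7)/1.504 = 0.31.
Then σ = (x₂ − x₁)/(z₂ − z₁) = (0.7 − 0.14)/1.504 = 0.37.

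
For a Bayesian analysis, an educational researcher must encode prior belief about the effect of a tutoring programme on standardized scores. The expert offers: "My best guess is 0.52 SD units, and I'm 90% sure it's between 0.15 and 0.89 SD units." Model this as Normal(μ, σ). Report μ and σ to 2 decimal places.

A symmetric 90% interval runs μ ± z·σ with z = 1.645.
Half-width = 0.37, so σ = 0.37/1.645 = 0.22.
μ is the stated best guess, 0.52.

μ = 0.52, σ = 0.22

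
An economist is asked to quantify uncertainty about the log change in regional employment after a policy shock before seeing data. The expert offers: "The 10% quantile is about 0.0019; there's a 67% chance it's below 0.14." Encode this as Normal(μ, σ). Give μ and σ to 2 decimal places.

μ = 0.10, σ = 0.08

The p-quantile of Normal(μ,σ) is μ + z_p·σ, with z_{0.1} = -1.282 and z_{0.67} = 0.4399.
Eliminate σ: μ = (z₂·x₁ − z₁·x₂)/(z₂ − z₁) = (0.4399·0.0019 − (-1.282)·0.14)/1.721 = 0.10.
Then σ = (x₂ − x₁)/(z₂ − z₁) = (0.14 − 0.0019)/1.721 = 0.08.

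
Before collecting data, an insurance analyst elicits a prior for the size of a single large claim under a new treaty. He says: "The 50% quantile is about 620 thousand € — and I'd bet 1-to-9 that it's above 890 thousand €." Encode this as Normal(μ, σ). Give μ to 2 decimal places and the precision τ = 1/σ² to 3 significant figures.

μ = 620.00, τ = 2.25e-05

The p-quantile of Normal(μ,σ) is μ + z_p·σ, with z_{0.5} = 0 and z_{0.9} = 1.282.
Eliminate σ: μ = (z₂·x₁ − z₁·x₂)/(z₂ − z₁) = (1.282·620 − (0)·890)/1.282 = 620.00.
Then σ = (x₂ − x₁)/(z₂ − z₁) = (890 − 620)/1.282 = 210.68.
Precision τ = 1/σ² = 1/210.7² = 2.25e-05.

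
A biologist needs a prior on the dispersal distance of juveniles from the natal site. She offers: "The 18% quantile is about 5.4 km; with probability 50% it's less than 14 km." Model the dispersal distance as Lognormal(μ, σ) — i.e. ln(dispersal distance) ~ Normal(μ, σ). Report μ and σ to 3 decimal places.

μ ≈ 2.639, σ ≈ 1.041

If T ~ Lognormal(μ,σ) then ln T ~ Normal(μ,σ), so the p-quantile of ln T is μ + z_p·σ.
ln(5.4) = 1.686 and ln(14) = 2.639; z_{0.18} = -0.9154, z_{0.5} = 0.
σ = (2.639 − 1.686)/(0 − (-0.9154)) = 1.041.
μ = 1.686 − (-0.9154)·1.041 = 2.639.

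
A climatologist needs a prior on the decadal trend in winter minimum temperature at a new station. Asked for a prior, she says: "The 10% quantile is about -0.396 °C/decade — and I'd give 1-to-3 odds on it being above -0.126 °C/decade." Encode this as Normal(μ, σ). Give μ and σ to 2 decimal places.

For Normal(μ,σ), the p-quantile is μ + z_p·σ. Here z_{0.1} = -1.282, z_{0.75} = 0.6745.
So -0.396 = μ − 1.282σ and -0.126 = μ + 0.6745σ.
Subtracting: σ = (-0.126 − -0.396)/(0.6745 − (-1.282)) = 0.14.
Then μ = -0.396 − (-1.282)·0.14 = -0.22.

μ = -0.22, σ = 0.14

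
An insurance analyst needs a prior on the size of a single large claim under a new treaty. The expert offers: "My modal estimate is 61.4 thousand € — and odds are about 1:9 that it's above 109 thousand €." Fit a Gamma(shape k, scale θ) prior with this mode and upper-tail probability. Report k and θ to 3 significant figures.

Gamma(k,θ) with k>1 has mode (k−1)θ, so θ = 61.4/(k−1).
Need P(X < 109) = 0.9 with θ tied to k this way. Start at k = 2, θ = 61.4: P(X<109) ≈ 0.530.
Too low — raise k to concentrate. Iterating converges to k ≈ 6.77.
Then θ = 61.4/(6.77−1) ≈ 10.6.

k ≈ 6.77, θ ≈ 10.6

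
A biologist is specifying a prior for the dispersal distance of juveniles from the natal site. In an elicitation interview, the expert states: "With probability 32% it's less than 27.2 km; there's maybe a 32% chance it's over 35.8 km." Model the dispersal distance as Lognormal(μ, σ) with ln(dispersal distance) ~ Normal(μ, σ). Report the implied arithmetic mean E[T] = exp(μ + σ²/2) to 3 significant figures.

If T ~ Lognormal(μ,σ) then ln T ~ Normal(μ,σ), so the p-quantile of ln T is μ + z_p·σ.
ln(27.2) = 3.303 and ln(35.8) = 3.578; z_{0.32} = -0.4677, z_{0.68} = 0.4677.
σ = (3.578 − 3.303)/(0.4677 − (-0.4677)) = 0.294.
μ = 3.303 − (-0.4677)·0.294 = 3.441.
E[T] = exp(μ + σ²/2) = exp(3.441 + 0.0431) = 32.6 km.

E[T] ≈ 32.6 km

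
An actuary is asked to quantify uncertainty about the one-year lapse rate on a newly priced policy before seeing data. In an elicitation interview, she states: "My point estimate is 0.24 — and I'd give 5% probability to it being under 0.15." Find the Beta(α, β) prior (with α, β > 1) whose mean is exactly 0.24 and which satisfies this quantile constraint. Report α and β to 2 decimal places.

With mean 0.24 fixed, write α = 0.24s, β = 0.76s where s = α+β.
Need P(θ < 0.15) = 0.05 under Beta(0.24s, 0.76s). Normal approximation: (q−m)/√(m(1−m)/s) ≈ z_{0.05} = -1.64, so s ≈ 0.24·0.76·(-1.64)²/(0.15−0.24)² = 60.9.
At s = 60.9: P(θ<0.15) ≈ 0.038. Adjusting to match 0.05 gives s ≈ 52.71.
So α = 0.24·52.71 ≈ 12.65, β = 0.76·52.71 ≈ 40.06.

α ≈ 12.65, β ≈ 40.06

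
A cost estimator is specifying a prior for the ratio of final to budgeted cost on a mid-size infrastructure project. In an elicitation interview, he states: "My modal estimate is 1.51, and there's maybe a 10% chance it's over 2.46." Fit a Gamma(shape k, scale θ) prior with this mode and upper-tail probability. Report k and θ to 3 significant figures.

Gamma(k,θ) with k>1 has mode (k−1)θ, so θ = 1.51/(k−1).
Need P(X < 2.46) = 0.9 with θ tied to k this way. Start at k = 2, θ = 1.51: P(X<2.46) ≈ 0.484.
Too low — raise k to concentrate. Iterating converges to k ≈ 8.91.
Then θ = 1.51/(8.91−1) ≈ 0.191.

k ≈ 8.91, θ ≈ 0.191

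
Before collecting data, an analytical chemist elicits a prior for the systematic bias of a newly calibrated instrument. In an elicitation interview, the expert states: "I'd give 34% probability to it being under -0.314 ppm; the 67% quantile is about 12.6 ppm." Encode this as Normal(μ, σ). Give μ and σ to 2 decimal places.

The p-quantile of Normal(μ,σ) is μ + z_p·σ, with z_{0.34} = -0.4125 and z_{0.67} = 0.4399.
Eliminate σ: μ = (z₂·x₁ − z₁·x₂)/(z₂ − z₁) = (0.4399·-0.314 − (-0.4125)·12.6)/0.8524 = 5.94.
Then σ = (x₂ − x₁)/(z₂ − z₁) = (12.6 − -0.314)/0.8524 = 15.15.

μ = 5.94, σ = 15.15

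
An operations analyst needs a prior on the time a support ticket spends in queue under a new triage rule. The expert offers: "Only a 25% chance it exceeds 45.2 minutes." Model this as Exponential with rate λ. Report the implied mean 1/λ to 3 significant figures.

mean ≈ 32.6 minutes

P(T > 45.2) = e^(−λ·45.2) = 0.25, so λ = −ln(0.25)/45.2 = 0.0307.
Mean = 1/λ = 32.6 minutes.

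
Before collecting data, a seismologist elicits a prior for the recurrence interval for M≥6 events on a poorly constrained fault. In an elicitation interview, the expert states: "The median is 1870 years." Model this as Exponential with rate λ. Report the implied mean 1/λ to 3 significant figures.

mean ≈ 2700 years

Exponential median = ln 2 / λ, so λ = ln 2 / 1870.0 = 0.000371.
Mean = 1/λ = 2700 years.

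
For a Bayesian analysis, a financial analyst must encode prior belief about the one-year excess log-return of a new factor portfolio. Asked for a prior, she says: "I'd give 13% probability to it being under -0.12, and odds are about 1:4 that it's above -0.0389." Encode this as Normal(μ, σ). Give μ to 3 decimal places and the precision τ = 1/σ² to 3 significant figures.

μ = -0.074, τ = 589

For Normal(μ,σ), the p-quantile is μ + z_p·σ. Here z_{0.13} = -1.126, z_{0.8} = 0.8416.
So -0.12 = μ − 1.126σ and -0.0389 = μ + 0.8416σ.
Subtracting: σ = (-0.0389 − -0.12)/(0.8416 − (-1.126)) = 0.041.
Then μ = -0.12 − (-1.126)·0.041 = -0.074.
Precision τ = 1/σ² = 1/0.04121² = 589.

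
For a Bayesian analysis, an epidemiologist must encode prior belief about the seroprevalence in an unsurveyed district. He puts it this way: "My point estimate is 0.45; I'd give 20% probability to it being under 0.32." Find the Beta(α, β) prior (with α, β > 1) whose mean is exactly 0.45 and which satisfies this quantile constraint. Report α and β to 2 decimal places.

α ≈ 4.78, β ≈ 5.84

With mean 0.45 fixed, write α = 0.45s, β = 0.55s where s = α+β.
Need P(θ < 0.32) = 0.2 under Beta(0.45s, 0.55s). Normal approximation: (q−m)/√(m(1−m)/s) ≈ z_{0.2} = -0.842, so s ≈ 0.45·0.55·(-0.842)²/(0.32−0.45)² = 10.4.
At s = 10.4: P(θ<0.32) ≈ 0.203. Adjusting to match 0.2 gives s ≈ 10.61.
So α = 0.45·10.61 ≈ 4.78, β = 0.55·10.61 ≈ 5.84.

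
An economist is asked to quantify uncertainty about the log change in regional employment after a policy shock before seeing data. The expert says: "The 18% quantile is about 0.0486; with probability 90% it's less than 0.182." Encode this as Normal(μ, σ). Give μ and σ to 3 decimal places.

For Normal(μ,σ), the p-quantile is μ + z_p·σ. Here z_{0.18} = -0.9154, z_{0.9} = 1.282.
So 0.0486 = μ − 0.9154σ and 0.182 = μ + 1.282σ.
Subtracting: σ = (0.182 − 0.0486)/(1.282 − (-0.9154)) = 0.061.
Then μ = 0.0486 − (-0.9154)·0.061 = 0.104.

μ = 0.104, σ = 0.061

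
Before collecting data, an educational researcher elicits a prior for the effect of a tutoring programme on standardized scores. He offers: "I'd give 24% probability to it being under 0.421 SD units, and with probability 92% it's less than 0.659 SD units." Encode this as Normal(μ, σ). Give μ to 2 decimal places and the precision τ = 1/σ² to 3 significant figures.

For Normal(μ,σ), the p-quantile is μ + z_p·σ. Here z_{0.24} = -0.7063, z_{0.92} = 1.405.
So 0.421 = μ − 0.7063σ and 0.659 = μ + 1.405σ.
Subtracting: σ = (0.659 − 0.421)/(1.405 − (-0.7063)) = 0.11.
Then μ = 0.421 − (-0.7063)·0.11 = 0.50.
Precision τ = 1/σ² = 1/0.1127² = 78.7.

μ = 0.50, τ = 78.7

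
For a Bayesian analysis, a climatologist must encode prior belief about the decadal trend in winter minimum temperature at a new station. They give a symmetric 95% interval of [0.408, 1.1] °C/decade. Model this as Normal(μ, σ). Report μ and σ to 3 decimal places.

A symmetric 95% interval runs μ ± z·σ with z = 1.96.
Half-width = 0.346, so σ = 0.346/1.96 = 0.177.
μ is the interval midpoint, 0.754.

μ = 0.754, σ = 0.177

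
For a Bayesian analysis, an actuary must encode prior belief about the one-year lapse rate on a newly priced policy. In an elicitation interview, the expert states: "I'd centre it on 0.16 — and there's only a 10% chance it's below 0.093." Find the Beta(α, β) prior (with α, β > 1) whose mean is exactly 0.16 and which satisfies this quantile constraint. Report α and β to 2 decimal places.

α ≈ 6.89, β ≈ 36.15

With mean 0.16 fixed, write α = 0.16s, β = 0.84s where s = α+β.
Need P(θ < 0.093) = 0.1 under Beta(0.16s, 0.84s). Normal approximation: (q−m)/√(m(1−m)/s) ≈ z_{0.1} = -1.28, so s ≈ 0.16·0.84·(-1.28)²/(0.093−0.16)² = 49.2.
At s = 49.2: P(θ<0.093) ≈ 0.083. Adjusting to match 0.1 gives s ≈ 43.03.
So α = 0.16·43.03 ≈ 6.89, β = 0.84·43.03 ≈ 36.15.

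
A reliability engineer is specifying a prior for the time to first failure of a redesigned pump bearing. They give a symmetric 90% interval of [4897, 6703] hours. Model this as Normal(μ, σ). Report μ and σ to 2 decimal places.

A symmetric 90% interval runs μ ± z·σ with z = 1.645.
Half-width = 903, so σ = 903/1.645 = 548.99.
μ is the interval midpoint, 5800.00.

μ = 5800.00, σ = 548.99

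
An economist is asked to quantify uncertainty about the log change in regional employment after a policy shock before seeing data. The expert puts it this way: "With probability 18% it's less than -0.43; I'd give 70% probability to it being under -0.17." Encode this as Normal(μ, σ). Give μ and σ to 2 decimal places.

μ = -0.26, σ = 0.18

For Normal(μ,σ), the p-quantile is μ + z_p·σ. Here z_{0.18} = -0.9154, z_{0.7} = 0.5244.
So -0.43 = μ − 0.9154σ and -0.17 = μ + 0.5244σ.
Subtracting: σ = (-0.17 − -0.43)/(0.5244 − (-0.9154)) = 0.18.
Then μ = -0.43 − (-0.9154)·0.18 = -0.26.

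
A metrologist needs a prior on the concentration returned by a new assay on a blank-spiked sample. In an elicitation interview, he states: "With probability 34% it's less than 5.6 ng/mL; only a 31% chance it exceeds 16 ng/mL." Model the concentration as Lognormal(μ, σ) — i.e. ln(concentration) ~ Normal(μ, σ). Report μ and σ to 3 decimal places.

If T ~ Lognormal(μ,σ) then ln T ~ Normal(μ,σ), so the p-quantile of ln T is μ + z_p·σ.
ln(5.6) = 1.723 and ln(16) = 2.773; z_{0.34} = -0.4125, z_{0.69} = 0.4959.
σ = (2.773 − 1.723)/(0.4959 − (-0.4125)) = 1.156.
μ = 1.723 − (-0.4125)·1.156 = 2.199.

μ ≈ 2.199, σ ≈ 1.156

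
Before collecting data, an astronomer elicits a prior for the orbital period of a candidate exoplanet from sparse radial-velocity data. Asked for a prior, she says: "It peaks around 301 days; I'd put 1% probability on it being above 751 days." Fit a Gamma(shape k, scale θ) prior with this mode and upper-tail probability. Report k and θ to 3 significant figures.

Gamma(k,θ) with k>1 has mode (k−1)θ, so θ = 301/(k−1).
Need P(X < 751) = 0.99 with θ tied to k this way. Start at k = 2, θ = 301: P(X<751) ≈ 0.712.
Too low — raise k to concentrate. Iterating converges to k ≈ 6.62.
Then θ = 301/(6.62−1) ≈ 53.6.

k ≈ 6.62, θ ≈ 53.6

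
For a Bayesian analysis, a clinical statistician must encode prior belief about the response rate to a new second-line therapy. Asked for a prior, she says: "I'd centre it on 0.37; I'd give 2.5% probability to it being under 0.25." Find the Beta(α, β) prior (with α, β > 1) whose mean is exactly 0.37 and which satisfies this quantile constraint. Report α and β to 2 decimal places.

α ≈ 20.87, β ≈ 35.53

With mean 0.37 fixed, write α = 0.37s, β = 0.63s where s = α+β.
Need P(θ < 0.25) = 0.025 under Beta(0.37s, 0.63s). Normal approximation: (q−m)/√(m(1−m)/s) ≈ z_{0.025} = -1.96, so s ≈ 0.37·0.63·(-1.96)²/(0.25−0.37)² = 62.2.
At s = 62.2: P(θ<0.25) ≈ 0.020. Adjusting to match 0.025 gives s ≈ 56.39.
So α = 0.37·56.39 ≈ 20.87, β = 0.63·56.39 ≈ 35.53.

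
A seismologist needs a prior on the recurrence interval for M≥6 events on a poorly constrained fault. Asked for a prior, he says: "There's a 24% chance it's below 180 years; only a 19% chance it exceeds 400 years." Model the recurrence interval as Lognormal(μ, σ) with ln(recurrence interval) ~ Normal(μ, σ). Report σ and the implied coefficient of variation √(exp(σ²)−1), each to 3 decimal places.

If T ~ Lognormal(μ,σ) then ln T ~ Normal(μ,σ), so the p-quantile of ln T is μ + z_p·σ.
ln(180) = 5.193 and ln(400) = 5.991; z_{0.24} = -0.7063, z_{0.81} = 0.8779.
σ = (5.991 − 5.193)/(0.8779 − (-0.7063)) = 0.504.
μ = 5.193 − (-0.7063)·0.504 = 5.549.
CV = √(exp(σ²)−1) = √(exp(0.2541)−1) = 0.538.

σ ≈ 0.504, CV ≈ 0.538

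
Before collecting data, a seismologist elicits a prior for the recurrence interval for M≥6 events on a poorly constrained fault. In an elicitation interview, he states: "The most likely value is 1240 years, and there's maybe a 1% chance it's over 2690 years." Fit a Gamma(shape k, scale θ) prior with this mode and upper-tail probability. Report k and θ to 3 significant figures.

k ≈ 9.06, θ ≈ 154

Gamma(k,θ) with k>1 has mode (k−1)θ, so θ = 1240/(k−1).
Need P(X < 2690) = 0.99 with θ tied to k this way. Start at k = 2, θ = 1240: P(X<2690) ≈ 0.638.
Too low — raise k to concentrate. Iterating converges to k ≈ 9.06.
Then θ = 1240/(9.06−1) ≈ 154.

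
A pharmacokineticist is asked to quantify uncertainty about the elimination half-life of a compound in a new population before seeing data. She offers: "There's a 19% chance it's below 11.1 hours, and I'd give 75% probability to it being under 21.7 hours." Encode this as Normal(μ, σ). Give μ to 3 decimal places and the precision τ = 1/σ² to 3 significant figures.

μ = 17.094, τ = 0.0214

The p-quantile of Normal(μ,σ) is μ + z_p·σ, with z_{0.19} = -0.8779 and z_{0.75} = 0.6745.
Eliminate σ: μ = (z₂·x₁ − z₁·x₂)/(z₂ − z₁) = (0.6745·11.1 − (-0.8779)·21.7)/1.552 = 17.094.
Then σ = (x₂ − x₁)/(z₂ − z₁) = (21.7 − 11.1)/1.552 = 6.828.
Precision τ = 1/σ² = 1/6.828² = 0.0214.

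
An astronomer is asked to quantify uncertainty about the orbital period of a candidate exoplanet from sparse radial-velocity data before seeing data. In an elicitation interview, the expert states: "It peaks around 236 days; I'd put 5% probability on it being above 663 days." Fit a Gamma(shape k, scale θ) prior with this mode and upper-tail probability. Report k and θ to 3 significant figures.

k ≈ 3.51, θ ≈ 94.1

Gamma(k,θ) with k>1 has mode (k−1)θ, so θ = 236/(k−1).
Need P(X < 663) = 0.95 with θ tied to k this way. Start at k = 2, θ = 236: P(X<663) ≈ 0.771.
Too low — raise k to concentrate. Iterating converges to k ≈ 3.51.
Then θ = 236/(3.51−1) ≈ 94.1.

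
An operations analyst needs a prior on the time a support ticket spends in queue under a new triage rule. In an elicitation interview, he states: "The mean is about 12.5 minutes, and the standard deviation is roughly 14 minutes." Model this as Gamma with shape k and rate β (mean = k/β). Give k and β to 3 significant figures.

k ≈ 0.797, β ≈ 0.0638

For Gamma(k, rate β): mean = k/β, variance = k/β², so CV = 1/√k.
CV = SD/mean = 14/12.5 = 1.12, hence k = 1/CV² = 0.797.
Then β = k/mean = 0.797/12.5 = 0.0638.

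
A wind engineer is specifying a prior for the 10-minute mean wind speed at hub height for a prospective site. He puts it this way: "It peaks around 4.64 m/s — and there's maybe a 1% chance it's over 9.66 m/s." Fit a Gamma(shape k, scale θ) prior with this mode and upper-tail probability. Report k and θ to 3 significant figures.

k ≈ 10.1, θ ≈ 0.512

Gamma(k,θ) with k>1 has mode (k−1)θ, so θ = 4.64/(k−1).
Need P(X < 9.66) = 0.99 with θ tied to k this way. Start at k = 2, θ = 4.64: P(X<9.66) ≈ 0.616.
Too low — raise k to concentrate. Iterating converges to k ≈ 10.1.
Then θ = 4.64/(10.1−1) ≈ 0.512.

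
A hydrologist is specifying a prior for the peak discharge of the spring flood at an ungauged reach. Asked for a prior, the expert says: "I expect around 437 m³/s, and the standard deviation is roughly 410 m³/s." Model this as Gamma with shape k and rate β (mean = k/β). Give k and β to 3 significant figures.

k ≈ 1.14, β ≈ 0.0026

For Gamma(k, rate β): mean = k/β, variance = k/β², so CV = 1/√k.
CV = SD/mean = 410/437 = 0.9382, hence k = 1/CV² = 1.14.
Then β = k/mean = 1.14/437 = 0.0026.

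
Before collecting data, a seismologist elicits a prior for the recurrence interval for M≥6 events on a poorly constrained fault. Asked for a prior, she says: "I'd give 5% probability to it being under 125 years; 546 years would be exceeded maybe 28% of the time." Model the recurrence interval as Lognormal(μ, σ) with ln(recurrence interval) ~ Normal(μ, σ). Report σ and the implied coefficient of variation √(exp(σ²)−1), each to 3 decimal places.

σ ≈ 0.662, CV ≈ 0.741

If T ~ Lognormal(μ,σ) then ln T ~ Normal(μ,σ), so the p-quantile of ln T is μ + z_p·σ.
ln(125) = 4.828 and ln(546) = 6.303; z_{0.05} = -1.645, z_{0.72} = 0.5828.
σ = (6.303 − 4.828)/(0.5828 − (-1.645)) = 0.662.
μ = 4.828 − (-1.645)·0.662 = 5.917.
CV = √(exp(σ²)−1) = √(exp(0.4380)−1) = 0.741.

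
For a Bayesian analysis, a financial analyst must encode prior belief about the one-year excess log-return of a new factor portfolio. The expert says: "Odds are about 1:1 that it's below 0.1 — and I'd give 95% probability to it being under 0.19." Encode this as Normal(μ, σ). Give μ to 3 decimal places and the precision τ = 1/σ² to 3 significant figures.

The p-quantile of Normal(μ,σ) is μ + z_p·σ, with z_{0.5} = 0 and z_{0.95} = 1.645.
Eliminate σ: μ = (z₂·x₁ − z₁·x₂)/(z₂ − z₁) = (1.645·0.1 − (0)·0.19)/1.645 = 0.100.
Then σ = (x₂ − x₁)/(z₂ − z₁) = (0.19 − 0.1)/1.645 = 0.055.
Precision τ = 1/σ² = 1/0.05472² = 334.

μ = 0.100, τ = 334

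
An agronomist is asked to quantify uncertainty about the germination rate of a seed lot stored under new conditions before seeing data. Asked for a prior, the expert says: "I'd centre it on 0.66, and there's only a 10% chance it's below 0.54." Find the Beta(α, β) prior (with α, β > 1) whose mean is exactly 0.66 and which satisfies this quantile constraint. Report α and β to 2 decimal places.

With mean 0.66 fixed, write α = 0.66s, β = 0.34s where s = α+β.
Need P(θ < 0.54) = 0.1 under Beta(0.66s, 0.34s). Normal approximation: (q−m)/√(m(1−m)/s) ≈ z_{0.1} = -1.28, so s ≈ 0.66·0.34·(-1.28)²/(0.54−0.66)² = 25.6.
At s = 25.6: P(θ<0.54) ≈ 0.103. Adjusting to match 0.1 gives s ≈ 26.33.
So α = 0.66·26.33 ≈ 17.38, β = 0.34·26.33 ≈ 8.95.

α ≈ 17.38, β ≈ 8.95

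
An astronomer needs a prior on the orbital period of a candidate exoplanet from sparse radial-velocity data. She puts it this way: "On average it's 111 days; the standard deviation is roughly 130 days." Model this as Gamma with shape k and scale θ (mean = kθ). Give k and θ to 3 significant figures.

For Gamma(k, scale θ): mean = kθ, variance = kθ², so CV = 1/√k.
CV = SD/mean = 130/111 = 1.171, hence k = 1/CV² = 0.729.
Then θ = mean/k = 111/0.729 = 152.

k ≈ 0.729, θ ≈ 152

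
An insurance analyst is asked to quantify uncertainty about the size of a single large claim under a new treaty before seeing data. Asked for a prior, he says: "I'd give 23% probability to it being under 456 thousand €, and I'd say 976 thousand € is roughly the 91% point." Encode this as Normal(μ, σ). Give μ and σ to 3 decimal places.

μ = 640.747, σ = 250.048

For Normal(μ,σ), the p-quantile is μ + z_p·σ. Here z_{0.23} = -0.7388, z_{0.91} = 1.341.
So 456 = μ − 0.7388σ and 976 = μ + 1.341σ.
Subtracting: σ = (976 − 456)/(1.341 − (-0.7388)) = 250.048.
Then μ = 456 − (-0.7388)·250.048 = 640.747.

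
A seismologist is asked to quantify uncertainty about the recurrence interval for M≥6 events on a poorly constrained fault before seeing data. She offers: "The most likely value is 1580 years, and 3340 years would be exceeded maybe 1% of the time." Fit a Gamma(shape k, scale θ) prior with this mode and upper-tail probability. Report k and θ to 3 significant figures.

k ≈ 9.67, θ ≈ 182

Gamma(k,θ) with k>1 has mode (k−1)θ, so θ = 1580/(k−1).
Need P(X < 3340) = 0.99 with θ tied to k this way. Start at k = 2, θ = 1580: P(X<3340) ≈ 0.624.
Too low — raise k to concentrate. Iterating converges to k ≈ 9.67.
Then θ = 1580/(9.67−1) ≈ 182.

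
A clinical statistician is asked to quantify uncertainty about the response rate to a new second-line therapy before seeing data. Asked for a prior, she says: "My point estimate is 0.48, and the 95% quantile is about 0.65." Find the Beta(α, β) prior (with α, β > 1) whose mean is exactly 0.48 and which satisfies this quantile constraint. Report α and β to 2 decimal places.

α ≈ 10.92, β ≈ 11.83

With mean 0.48 fixed, write α = 0.48s, β = 0.52s where s = α+β.
Need P(θ < 0.65) = 0.95 under Beta(0.48s, 0.52s). Normal approximation: (q−m)/√(m(1−m)/s) ≈ z_{0.95} = 1.64, so s ≈ 0.48·0.52·(1.64)²/(0.65−0.48)² = 23.4.
At s = 23.4: P(θ<0.65) ≈ 0.952. Adjusting to match 0.95 gives s ≈ 22.76.
So α = 0.48·22.76 ≈ 10.92, β = 0.52·22.76 ≈ 11.83.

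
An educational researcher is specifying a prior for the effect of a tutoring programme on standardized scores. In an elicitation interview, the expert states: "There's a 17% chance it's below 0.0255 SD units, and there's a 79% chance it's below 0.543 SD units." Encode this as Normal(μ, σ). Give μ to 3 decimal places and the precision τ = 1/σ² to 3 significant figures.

The p-quantile of Normal(μ,σ) is μ + z_p·σ, with z_{0.17} = -0.9542 and z_{0.79} = 0.8064.
Eliminate σ: μ = (z₂·x₁ − z₁·x₂)/(z₂ − z₁) = (0.8064·0.0255 − (-0.9542)·0.543)/1.761 = 0.306.
Then σ = (x₂ − x₁)/(z₂ − z₁) = (0.543 − 0.0255)/1.761 = 0.294.
Precision τ = 1/σ² = 1/0.2939² = 11.6.

μ = 0.306, τ = 11.6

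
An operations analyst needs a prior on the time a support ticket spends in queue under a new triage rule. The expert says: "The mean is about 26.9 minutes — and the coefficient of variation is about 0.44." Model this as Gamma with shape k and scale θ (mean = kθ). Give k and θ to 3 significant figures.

For Gamma(k, scale θ): mean = kθ, variance = kθ², so CV = 1/√k.
CV = 0.44, hence k = 1/CV² = 5.17.
Then θ = mean/k = 26.9/5.17 = 5.21.

k ≈ 5.17, θ ≈ 5.21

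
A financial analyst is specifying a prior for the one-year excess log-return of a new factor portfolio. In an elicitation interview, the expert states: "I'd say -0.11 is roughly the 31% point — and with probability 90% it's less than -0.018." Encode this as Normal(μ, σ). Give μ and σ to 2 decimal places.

μ = -0.08, σ = 0.05

The p-quantile of Normal(μ,σ) is μ + z_p·σ, with z_{0.31} = -0.4959 and z_{0.9} = 1.282.
Eliminate σ: μ = (z₂·x₁ − z₁·x₂)/(z₂ − z₁) = (1.282·-0.11 − (-0.4959)·-0.018)/1.777 = -0.08.
Then σ = (x₂ − x₁)/(z₂ − z₁) = (-0.018 − -0.11)/1.777 = 0.05.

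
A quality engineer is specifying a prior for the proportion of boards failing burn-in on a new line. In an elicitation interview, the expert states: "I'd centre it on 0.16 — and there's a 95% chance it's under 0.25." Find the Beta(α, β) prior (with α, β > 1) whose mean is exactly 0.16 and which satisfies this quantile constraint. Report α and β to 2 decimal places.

With mean 0.16 fixed, write α = 0.16s, β = 0.84s where s = α+β.
Need P(θ < 0.25) = 0.95 under Beta(0.16s, 0.84s). Normal approximation: (q−m)/√(m(1−m)/s) ≈ z_{0.95} = 1.64, so s ≈ 0.16·0.84·(1.64)²/(0.25−0.16)² = 44.9.
At s = 44.9: P(θ<0.25) ≈ 0.939. Adjusting to match 0.95 gives s ≈ 51.75.
So α = 0.16·51.75 ≈ 8.28, β = 0.84·51.75 ≈ 43.47.

α ≈ 8.28, β ≈ 43.47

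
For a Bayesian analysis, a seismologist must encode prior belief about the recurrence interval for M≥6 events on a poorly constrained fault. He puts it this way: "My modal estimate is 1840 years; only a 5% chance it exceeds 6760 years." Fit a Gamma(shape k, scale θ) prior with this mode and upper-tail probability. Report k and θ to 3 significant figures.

k ≈ 2.51, θ ≈ 1220

Gamma(k,θ) with k>1 has mode (k−1)θ, so θ = 1840/(k−1).
Need P(X < 6760) = 0.95 with θ tied to k this way. Start at k = 2, θ = 1840: P(X<6760) ≈ 0.881.
Too low — raise k to concentrate. Iterating converges to k ≈ 2.51.
Then θ = 1840/(2.51−1) ≈ 1220.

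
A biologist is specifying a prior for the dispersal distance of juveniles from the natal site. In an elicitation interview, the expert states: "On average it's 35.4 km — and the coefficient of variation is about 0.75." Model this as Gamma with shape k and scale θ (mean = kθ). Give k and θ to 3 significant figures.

For Gamma(k, scale θ): mean = kθ, variance = kθ², so CV = 1/√k.
CV = 0.75, hence k = 1/CV² = 1.78.
Then θ = mean/k = 35.4/1.78 = 19.9.

k ≈ 1.78, θ ≈ 19.9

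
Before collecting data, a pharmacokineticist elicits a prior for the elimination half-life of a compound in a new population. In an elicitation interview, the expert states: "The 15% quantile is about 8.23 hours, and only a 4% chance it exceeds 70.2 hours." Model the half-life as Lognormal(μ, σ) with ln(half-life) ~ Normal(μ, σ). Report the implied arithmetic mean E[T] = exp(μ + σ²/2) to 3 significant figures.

E[T] ≈ 24.5 hours

If T ~ Lognormal(μ,σ) then ln T ~ Normal(μ,σ), so the p-quantile of ln T is μ + z_p·σ.
ln(8.23) = 2.108 and ln(70.2) = 4.251; z_{0.15} = -1.036, z_{0.96} = 1.751.
σ = (4.251 − 2.108)/(1.751 − (-1.036)) = 0.769.
μ = 2.108 − (-1.036)·0.769 = 2.905.
E[T] = exp(μ + σ²/2) = exp(2.905 + 0.2958) = 24.5 hours.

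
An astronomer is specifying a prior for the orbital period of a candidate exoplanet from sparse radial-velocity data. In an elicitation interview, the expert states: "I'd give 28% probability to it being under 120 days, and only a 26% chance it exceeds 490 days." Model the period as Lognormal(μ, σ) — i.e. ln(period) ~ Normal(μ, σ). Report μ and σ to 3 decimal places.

μ ≈ 5.456, σ ≈ 1.147

If T ~ Lognormal(μ,σ) then ln T ~ Normal(μ,σ), so the p-quantile of ln T is μ + z_p·σ.
ln(120) = 4.787 and ln(490) = 6.194; z_{0.28} = -0.5828, z_{0.74} = 0.6433.
σ = (6.194 − 4.787)/(0.6433 − (-0.5828)) = 1.147.
μ = 4.787 − (-0.5828)·1.147 = 5.456.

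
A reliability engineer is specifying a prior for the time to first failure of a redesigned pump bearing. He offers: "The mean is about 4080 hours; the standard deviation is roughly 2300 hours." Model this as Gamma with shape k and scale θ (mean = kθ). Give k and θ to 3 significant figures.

k ≈ 3.15, θ ≈ 1300

For Gamma(k, scale θ): mean = kθ, variance = kθ², so CV = 1/√k.
CV = SD/mean = 2300/4080 = 0.5637, hence k = 1/CV² = 3.15.
Then θ = mean/k = 4080/3.15 = 1300.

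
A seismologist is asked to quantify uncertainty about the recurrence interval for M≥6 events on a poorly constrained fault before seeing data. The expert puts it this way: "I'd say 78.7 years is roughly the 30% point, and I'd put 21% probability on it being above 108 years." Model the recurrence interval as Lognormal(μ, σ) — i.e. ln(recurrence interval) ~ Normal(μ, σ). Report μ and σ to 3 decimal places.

μ ≈ 4.490, σ ≈ 0.238

If T ~ Lognormal(μ,σ) then ln T ~ Normal(μ,σ), so the p-quantile of ln T is μ + z_p·σ.
ln(78.7) = 4.366 and ln(108) = 4.682; z_{0.3} = -0.5244, z_{0.79} = 0.8064.
σ = (4.682 − 4.366)/(0.8064 − (-0.5244)) = 0.238.
μ = 4.366 − (-0.5244)·0.238 = 4.490.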